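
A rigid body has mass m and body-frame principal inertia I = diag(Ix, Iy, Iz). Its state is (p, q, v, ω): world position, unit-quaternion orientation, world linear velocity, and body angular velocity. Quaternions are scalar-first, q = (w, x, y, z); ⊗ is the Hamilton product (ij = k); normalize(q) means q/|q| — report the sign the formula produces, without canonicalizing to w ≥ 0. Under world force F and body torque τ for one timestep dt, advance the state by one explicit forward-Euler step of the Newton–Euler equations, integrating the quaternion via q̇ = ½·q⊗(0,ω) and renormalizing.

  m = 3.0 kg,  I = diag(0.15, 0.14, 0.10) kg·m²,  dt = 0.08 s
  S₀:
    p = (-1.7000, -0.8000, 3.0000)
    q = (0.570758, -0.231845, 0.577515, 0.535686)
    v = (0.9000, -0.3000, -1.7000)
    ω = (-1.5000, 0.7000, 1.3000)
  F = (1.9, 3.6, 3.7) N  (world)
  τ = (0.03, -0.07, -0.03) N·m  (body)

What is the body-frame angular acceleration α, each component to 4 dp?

gyro term ω×Iω = (-0.0364, -0.0975, 0.0105)
angular accel α = (0.4427, 0.1964, -0.4050)

α = (0.4427, 0.1964, -0.4050)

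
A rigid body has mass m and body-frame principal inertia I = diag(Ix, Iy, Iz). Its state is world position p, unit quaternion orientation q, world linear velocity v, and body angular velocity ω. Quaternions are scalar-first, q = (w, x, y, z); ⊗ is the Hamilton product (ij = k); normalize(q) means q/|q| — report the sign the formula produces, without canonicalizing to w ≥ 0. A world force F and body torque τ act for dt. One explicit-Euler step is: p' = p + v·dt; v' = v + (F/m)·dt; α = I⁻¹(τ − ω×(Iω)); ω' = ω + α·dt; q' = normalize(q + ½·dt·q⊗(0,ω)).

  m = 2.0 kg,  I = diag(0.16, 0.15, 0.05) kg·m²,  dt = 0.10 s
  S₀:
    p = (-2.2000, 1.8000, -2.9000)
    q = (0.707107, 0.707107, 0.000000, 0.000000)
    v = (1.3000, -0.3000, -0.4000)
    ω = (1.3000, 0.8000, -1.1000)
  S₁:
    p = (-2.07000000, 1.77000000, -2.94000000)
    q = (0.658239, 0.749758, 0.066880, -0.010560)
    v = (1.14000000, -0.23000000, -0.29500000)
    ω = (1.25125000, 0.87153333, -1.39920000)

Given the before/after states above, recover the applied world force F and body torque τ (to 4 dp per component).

F = (-3.2000, 1.4000, 2.1000)
τ = (0.0100, -0.0500, -0.1600)

velocity change Δv = (-0.16000000, 0.07000000, 0.10500000)
F = m·Δv/dt = (-3.2000, 1.4000, 2.1000)
ω₁ − ω₀ = (-0.04875000, 0.07153333, -0.29920000)
applied torque τ = (0.0100, -0.0500, -0.1600)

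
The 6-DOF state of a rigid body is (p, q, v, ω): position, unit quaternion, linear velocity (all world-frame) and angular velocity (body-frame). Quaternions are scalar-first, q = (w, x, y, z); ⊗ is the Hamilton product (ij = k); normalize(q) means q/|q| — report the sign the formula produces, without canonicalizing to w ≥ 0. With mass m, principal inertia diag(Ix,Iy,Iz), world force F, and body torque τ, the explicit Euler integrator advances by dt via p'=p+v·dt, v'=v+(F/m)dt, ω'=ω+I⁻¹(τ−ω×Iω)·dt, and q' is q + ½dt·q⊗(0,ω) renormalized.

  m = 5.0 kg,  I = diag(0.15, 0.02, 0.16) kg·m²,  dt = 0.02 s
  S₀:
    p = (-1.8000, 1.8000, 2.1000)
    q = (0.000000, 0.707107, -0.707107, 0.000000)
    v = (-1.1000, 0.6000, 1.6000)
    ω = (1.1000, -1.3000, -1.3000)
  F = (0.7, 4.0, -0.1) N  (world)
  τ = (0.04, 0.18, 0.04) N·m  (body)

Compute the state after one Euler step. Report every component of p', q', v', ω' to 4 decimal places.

p' = (-1.8220, 1.8120, 2.1320)
q' = (-0.0170, 0.7161, -0.6978, -0.0014)
v' = (-1.0972, 0.6160, 1.5996)
ω' = (1.0738, -1.1343, -1.3182)

ω×(Iω) gyroscopic = (0.2366, 0.0143, 0.1859)
angular accel α = (-1.3107, 8.2850, -0.9119)
new body rate ω' = (1.0738, -1.1343, -1.3182)
q⊗(0,ω) = (-1.6970568, 0.9192391, 0.9192391, -0.1414214)
updated quaternion q' = (-0.0170, 0.7161, -0.6978, -0.0014)
a = F/m = (0.1400, 0.8000, -0.0200)
new position p' = (-1.8220, 1.8120, 2.1320)
v + (F/m)dt = (-1.0972, 0.6160, 1.5996)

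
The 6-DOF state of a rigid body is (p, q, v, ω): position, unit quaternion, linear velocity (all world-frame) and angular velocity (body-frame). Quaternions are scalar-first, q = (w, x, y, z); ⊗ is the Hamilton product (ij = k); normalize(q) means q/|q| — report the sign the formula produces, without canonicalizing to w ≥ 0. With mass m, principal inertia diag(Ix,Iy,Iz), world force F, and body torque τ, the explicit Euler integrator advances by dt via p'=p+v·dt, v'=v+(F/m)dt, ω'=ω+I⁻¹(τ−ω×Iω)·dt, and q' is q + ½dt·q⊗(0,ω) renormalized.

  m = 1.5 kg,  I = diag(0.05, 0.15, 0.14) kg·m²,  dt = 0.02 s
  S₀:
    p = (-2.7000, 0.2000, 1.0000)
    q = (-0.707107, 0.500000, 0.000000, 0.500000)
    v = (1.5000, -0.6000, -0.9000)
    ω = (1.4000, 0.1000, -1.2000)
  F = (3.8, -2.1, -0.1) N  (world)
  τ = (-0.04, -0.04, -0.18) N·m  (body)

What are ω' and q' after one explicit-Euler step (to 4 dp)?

precession coupling ω×(Iω) = (0.0012, 0.1512, 0.0140)
(τ − ω×Iω)/I = (-0.8240, -1.2747, -1.3857)
new body rate ω' = (1.3835, 0.0745, -1.2277)
Hamilton product q⊗(0,ω) = (-0.1000000, -1.0399498, 1.2292893, 0.8985284)
updated quaternion q' = (-0.7080, 0.4895, 0.0123, 0.5089)

ω' = (1.3835, 0.0745, -1.2277)
q' = (-0.7080, 0.4895, 0.0123, 0.5089)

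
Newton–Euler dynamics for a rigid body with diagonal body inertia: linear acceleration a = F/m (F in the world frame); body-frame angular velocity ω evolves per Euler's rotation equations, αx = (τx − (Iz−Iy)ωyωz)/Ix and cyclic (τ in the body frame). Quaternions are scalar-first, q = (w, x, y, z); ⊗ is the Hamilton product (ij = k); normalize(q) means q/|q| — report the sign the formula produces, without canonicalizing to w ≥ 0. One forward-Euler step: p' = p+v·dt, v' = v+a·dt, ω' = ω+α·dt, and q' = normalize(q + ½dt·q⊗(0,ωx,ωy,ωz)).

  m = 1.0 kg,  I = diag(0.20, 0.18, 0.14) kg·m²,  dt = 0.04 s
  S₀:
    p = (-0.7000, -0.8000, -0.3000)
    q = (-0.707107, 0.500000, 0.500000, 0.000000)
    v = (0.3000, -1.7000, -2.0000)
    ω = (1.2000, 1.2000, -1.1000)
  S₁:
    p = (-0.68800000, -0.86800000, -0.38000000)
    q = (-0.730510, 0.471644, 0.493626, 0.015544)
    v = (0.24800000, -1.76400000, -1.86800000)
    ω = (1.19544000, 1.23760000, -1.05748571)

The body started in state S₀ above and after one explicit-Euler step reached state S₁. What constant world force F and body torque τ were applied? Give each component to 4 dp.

F = (-1.3000, -1.6000, 3.3000)
τ = (0.0300, 0.0900, 0.1200)

velocity change Δv = (-0.05200000, -0.06400000, 0.13200000)
applied force F = (-1.3000, -1.6000, 3.3000)
ω₁ − ω₀ = (-0.00456000, 0.03760000, 0.04251429)
τ = I·(Δω/dt) + ω₀×(Iω₀) = (0.0300, 0.0900, 0.1200)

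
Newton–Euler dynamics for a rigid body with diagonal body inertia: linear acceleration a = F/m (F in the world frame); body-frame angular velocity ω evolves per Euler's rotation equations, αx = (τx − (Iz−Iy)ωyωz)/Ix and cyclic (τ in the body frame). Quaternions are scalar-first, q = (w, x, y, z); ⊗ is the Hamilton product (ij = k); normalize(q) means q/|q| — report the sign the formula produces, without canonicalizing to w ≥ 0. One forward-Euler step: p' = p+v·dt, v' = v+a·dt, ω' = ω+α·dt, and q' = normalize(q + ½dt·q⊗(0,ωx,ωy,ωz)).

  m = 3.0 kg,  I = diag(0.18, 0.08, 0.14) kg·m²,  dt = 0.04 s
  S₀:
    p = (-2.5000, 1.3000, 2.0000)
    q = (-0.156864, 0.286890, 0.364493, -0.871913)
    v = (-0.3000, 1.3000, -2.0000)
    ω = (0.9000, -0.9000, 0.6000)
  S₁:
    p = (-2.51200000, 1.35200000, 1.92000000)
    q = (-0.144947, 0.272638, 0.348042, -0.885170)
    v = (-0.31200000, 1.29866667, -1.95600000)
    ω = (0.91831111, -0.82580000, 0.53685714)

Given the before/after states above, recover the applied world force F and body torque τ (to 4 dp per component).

v₁ − v₀ = (-0.01200000, -0.00133333, 0.04400000)
m·(v₁−v₀)/dt = (-0.9000, -0.1000, 3.3000)
rate change Δω = (0.01831111, 0.07420000, -0.06314286)
applied torque τ = (0.0500, 0.1700, -0.1400)

F = (-0.9000, -0.1000, 3.3000)
τ = (0.0500, 0.1700, -0.1400)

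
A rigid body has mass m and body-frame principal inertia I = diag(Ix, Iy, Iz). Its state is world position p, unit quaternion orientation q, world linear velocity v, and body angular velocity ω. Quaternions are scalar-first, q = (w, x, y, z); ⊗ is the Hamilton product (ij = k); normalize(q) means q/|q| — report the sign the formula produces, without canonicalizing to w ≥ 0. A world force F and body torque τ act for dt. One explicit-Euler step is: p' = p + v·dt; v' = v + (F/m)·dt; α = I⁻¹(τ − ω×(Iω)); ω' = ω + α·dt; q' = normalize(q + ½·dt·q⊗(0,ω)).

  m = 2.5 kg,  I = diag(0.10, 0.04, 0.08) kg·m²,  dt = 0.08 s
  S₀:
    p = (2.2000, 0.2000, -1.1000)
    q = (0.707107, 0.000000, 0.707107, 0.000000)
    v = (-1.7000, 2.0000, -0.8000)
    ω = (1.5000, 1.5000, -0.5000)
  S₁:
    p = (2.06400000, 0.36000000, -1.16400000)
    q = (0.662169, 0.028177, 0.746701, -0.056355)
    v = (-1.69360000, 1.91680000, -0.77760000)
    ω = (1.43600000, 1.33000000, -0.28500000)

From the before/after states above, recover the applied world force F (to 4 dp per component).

v₁ − v₀ = (0.00640000, -0.08320000, 0.02240000)
applied force F = (0.2000, -2.6000, 0.7000)

F = (0.2000, -2.6000, 0.7000)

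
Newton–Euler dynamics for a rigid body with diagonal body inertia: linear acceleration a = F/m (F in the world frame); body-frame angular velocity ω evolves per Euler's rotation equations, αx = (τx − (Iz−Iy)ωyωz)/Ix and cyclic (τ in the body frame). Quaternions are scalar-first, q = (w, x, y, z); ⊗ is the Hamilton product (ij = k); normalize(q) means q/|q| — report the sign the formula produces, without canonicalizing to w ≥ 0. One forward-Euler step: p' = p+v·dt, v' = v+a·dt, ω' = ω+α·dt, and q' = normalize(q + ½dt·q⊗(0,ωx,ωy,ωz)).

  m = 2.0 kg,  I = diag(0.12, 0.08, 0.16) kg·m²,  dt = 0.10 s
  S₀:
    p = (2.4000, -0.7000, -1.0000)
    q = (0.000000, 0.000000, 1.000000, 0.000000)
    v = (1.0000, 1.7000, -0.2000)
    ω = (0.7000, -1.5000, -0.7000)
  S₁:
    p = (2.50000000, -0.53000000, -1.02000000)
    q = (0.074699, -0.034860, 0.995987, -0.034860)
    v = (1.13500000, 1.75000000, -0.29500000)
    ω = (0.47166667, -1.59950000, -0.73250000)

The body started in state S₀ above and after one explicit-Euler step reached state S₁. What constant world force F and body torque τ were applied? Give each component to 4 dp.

rate change Δω = (-0.22833333, -0.09950000, -0.03250000)
τ = I·(Δω/dt) + ω₀×(Iω₀) = (-0.1900, -0.0600, -0.0100)
velocity change Δv = (0.13500000, 0.05000000, -0.09500000)
applied force F = (2.7000, 1.0000, -1.9000)

F = (2.7000, 1.0000, -1.9000)
τ = (-0.1900, -0.0600, -0.0100)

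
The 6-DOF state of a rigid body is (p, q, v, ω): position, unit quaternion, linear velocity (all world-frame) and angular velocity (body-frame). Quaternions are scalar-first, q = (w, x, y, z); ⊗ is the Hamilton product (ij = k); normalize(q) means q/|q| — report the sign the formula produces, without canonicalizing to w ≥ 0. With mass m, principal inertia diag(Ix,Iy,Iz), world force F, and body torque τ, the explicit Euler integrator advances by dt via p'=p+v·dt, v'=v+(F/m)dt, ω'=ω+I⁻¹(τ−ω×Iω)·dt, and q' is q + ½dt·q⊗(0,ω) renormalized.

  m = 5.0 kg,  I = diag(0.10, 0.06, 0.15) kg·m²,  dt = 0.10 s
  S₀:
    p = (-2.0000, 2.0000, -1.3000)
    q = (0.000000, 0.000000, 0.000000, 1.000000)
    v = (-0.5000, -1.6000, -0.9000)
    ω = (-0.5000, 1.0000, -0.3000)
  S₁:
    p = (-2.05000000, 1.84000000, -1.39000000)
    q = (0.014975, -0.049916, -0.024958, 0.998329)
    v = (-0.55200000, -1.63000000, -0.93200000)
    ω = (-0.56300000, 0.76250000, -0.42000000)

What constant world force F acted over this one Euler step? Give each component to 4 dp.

Δv = v₁−v₀ = (-0.05200000, -0.03000000, -0.03200000)
F = m·Δv/dt = (-2.6000, -1.5000, -1.6000)

F = (-2.6000, -1.5000, -1.6000)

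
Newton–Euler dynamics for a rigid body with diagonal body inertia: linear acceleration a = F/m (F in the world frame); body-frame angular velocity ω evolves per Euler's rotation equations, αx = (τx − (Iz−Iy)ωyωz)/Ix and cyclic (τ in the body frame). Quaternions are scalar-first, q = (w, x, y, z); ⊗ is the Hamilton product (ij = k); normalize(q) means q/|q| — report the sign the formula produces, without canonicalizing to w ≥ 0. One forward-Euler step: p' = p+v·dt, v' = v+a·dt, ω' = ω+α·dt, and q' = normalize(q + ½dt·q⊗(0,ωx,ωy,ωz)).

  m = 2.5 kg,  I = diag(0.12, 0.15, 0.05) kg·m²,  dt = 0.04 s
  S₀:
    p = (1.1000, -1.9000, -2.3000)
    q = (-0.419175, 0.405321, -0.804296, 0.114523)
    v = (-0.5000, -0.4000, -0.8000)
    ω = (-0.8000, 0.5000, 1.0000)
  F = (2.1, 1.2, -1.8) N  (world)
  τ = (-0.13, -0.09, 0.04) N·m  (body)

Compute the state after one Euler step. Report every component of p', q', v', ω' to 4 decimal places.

p' = (1.0800, -1.9160, -2.3320)
q' = (-0.4068, 0.3946, -0.8181, 0.0973)
v' = (-0.4664, -0.3808, -0.8288)
ω' = (-0.8267, 0.4909, 1.0416)

a = (0.8400, 0.4800, -0.7200)
p + v·dt = (1.0800, -1.9160, -2.3320)
v' = v + a·dt = (-0.4664, -0.3808, -0.8288)
ω×(Iω) gyroscopic = (-0.0500, -0.0560, -0.0120)
α = I⁻¹(τ − ω×Iω) = (-0.6667, -0.2267, 1.0400)
new body rate ω' = (-0.8267, 0.4909, 1.0416)
2q̇ = q⊗(0,ω) = (0.6118818, -0.5262175, -0.7065269, -0.8599513)
updated quaternion q' = (-0.4068, 0.3946, -0.8181, 0.0973)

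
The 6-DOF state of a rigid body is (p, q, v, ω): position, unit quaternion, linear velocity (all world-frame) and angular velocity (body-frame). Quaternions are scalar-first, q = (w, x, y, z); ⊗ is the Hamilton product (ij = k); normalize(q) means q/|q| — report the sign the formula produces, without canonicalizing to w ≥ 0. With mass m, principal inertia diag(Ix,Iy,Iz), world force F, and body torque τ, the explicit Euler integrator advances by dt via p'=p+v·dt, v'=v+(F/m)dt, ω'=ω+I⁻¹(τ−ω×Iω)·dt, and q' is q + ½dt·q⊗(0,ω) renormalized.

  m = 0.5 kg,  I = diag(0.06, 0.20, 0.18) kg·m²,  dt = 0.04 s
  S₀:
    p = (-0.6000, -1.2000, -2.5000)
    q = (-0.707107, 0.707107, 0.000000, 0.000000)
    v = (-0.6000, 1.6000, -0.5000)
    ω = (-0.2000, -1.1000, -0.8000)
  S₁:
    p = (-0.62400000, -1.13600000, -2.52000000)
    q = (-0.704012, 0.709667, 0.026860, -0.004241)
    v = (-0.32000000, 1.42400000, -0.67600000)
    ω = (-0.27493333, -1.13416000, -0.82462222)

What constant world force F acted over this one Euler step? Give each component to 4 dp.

Δv = v₁−v₀ = (0.28000000, -0.17600000, -0.17600000)
F = m·Δv/dt = (3.5000, -2.2000, -2.2000)

F = (3.5000, -2.2000, -2.2000)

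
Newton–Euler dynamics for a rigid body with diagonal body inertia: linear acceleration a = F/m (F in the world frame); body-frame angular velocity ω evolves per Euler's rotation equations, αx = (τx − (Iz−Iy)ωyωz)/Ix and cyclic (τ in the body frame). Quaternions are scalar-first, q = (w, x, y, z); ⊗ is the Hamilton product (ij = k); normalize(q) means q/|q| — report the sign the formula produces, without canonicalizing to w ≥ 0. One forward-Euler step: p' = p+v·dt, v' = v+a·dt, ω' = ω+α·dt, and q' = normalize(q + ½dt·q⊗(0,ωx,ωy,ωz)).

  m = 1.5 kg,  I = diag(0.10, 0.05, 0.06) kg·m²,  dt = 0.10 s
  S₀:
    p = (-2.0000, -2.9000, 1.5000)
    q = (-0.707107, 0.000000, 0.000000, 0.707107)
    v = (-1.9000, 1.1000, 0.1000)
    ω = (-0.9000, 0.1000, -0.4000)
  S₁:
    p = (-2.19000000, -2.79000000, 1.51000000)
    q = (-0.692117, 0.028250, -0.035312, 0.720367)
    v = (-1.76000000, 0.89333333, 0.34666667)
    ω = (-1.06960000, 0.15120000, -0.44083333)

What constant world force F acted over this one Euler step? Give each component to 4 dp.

F = (2.1000, -3.1000, 3.7000)

velocity change Δv = (0.14000000, -0.20666667, 0.24666667)
applied force F = (2.1000, -3.1000, 3.7000)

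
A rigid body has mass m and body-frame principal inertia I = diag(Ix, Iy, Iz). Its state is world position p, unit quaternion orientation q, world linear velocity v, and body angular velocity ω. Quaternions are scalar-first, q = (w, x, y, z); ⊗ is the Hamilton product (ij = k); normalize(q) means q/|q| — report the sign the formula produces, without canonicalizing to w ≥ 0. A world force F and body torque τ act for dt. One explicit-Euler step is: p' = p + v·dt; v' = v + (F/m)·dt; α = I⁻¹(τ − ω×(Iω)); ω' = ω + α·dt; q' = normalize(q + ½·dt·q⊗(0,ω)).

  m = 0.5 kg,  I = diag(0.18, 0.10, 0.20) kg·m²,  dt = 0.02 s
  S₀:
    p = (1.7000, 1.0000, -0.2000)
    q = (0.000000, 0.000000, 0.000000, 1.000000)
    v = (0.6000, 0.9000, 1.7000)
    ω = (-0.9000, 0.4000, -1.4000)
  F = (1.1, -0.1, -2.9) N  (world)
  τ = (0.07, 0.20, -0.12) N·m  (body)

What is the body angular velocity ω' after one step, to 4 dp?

ω' = (-0.8860, 0.4450, -1.4149)

angular accel α = (0.7000, 2.2520, -0.7440)
new body rate ω' = (-0.8860, 0.4450, -1.4149)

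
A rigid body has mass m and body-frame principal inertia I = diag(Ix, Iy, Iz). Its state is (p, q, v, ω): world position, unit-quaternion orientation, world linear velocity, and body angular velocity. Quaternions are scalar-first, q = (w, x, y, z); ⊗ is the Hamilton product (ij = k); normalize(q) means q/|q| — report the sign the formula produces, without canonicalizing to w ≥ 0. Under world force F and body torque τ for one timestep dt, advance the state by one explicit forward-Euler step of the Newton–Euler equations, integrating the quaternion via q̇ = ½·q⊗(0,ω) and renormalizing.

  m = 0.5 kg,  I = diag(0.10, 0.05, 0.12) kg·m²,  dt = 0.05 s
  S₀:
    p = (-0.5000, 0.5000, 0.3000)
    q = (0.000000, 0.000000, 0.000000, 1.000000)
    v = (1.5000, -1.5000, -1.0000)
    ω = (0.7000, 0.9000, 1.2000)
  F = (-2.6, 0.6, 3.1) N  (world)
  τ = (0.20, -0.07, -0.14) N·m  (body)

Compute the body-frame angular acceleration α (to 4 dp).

precession coupling ω×(Iω) = (0.0756, -0.0168, -0.0315)
α = I⁻¹(τ − ω×Iω) = (1.2440, -1.0640, -0.9042)

α = (1.2440, -1.0640, -0.9042)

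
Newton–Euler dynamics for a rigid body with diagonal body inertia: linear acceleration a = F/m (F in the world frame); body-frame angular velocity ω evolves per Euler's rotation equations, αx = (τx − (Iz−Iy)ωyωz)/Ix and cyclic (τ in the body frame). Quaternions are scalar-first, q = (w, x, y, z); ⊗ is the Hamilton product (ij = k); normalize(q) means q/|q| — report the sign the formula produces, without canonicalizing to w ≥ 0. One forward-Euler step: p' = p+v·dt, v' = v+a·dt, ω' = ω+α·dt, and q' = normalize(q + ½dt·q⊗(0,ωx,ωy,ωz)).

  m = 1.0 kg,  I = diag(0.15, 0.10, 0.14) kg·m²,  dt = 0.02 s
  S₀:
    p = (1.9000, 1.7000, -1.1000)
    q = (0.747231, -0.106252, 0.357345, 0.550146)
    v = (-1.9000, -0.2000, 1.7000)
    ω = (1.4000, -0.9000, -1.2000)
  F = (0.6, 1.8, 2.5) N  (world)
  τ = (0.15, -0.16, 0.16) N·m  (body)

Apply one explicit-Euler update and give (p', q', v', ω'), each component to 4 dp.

p' = (1.8620, 1.6960, -1.0660)
q' = (0.7584, -0.0951, 0.3570, 0.5370)
v' = (-1.8880, -0.1640, 1.7500)
ω' = (1.4142, -0.9286, -1.1861)

angular accel α = (0.7120, -1.4320, 0.6929)
new body rate ω' = (1.4142, -0.9286, -1.1861)
2q̇ = q⊗(0,ω) = (1.1305385, 1.1124408, -0.0298059, -1.3013334)
updated quaternion q' = (0.7584, -0.0951, 0.3570, 0.5370)
linear accel F/m = (0.6000, 1.8000, 2.5000)
p' = p + v·dt = (1.8620, 1.6960, -1.0660)
new velocity v' = (-1.8880, -0.1640, 1.7500)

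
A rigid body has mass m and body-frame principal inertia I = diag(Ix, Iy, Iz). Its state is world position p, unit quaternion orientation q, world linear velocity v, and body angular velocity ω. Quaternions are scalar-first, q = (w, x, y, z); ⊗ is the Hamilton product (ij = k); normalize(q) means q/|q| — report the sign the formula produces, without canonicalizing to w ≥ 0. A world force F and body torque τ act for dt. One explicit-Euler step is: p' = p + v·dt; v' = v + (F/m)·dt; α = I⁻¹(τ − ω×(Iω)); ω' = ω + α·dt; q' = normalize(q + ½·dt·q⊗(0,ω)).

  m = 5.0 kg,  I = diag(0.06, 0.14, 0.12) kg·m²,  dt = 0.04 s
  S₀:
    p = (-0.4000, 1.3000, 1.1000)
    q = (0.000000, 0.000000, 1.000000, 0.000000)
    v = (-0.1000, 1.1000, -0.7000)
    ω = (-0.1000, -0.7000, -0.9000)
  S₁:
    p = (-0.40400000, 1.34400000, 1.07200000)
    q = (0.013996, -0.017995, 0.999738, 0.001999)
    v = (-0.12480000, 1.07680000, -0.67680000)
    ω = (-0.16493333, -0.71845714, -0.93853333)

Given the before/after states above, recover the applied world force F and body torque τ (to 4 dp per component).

F = (-3.1000, -2.9000, 2.9000)
τ = (-0.1100, -0.0700, -0.1100)

v₁ − v₀ = (-0.02480000, -0.02320000, 0.02320000)
applied force F = (-3.1000, -2.9000, 2.9000)
ω₁ − ω₀ = (-0.06493333, -0.01845714, -0.03853333)
ω₀×(Iω₀) = (-0.0126, -0.0054, 0.0056)
τ = I·(Δω/dt) + ω₀×(Iω₀) = (-0.1100, -0.0700, -0.1100)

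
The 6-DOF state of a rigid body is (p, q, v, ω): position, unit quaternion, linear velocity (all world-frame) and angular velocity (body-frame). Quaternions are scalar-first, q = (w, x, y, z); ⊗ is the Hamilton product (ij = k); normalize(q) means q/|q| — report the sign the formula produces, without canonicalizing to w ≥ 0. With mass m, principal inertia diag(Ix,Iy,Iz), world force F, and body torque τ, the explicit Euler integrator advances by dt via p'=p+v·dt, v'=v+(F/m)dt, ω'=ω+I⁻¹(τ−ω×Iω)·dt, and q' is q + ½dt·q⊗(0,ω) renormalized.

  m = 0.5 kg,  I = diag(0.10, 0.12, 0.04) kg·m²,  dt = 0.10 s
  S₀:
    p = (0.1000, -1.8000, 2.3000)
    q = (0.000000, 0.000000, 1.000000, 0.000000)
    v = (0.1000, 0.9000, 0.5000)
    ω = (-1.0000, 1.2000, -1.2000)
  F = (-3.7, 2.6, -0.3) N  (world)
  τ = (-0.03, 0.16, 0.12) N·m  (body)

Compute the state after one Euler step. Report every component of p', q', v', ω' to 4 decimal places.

p' = (0.1100, -1.7100, 2.3500)
q' = (-0.0597, -0.0597, 0.9952, 0.0498)
v' = (-0.6400, 1.4200, 0.4400)
ω' = (-1.1452, 1.2733, -0.8400)

p + v·dt = (0.1100, -1.7100, 2.3500)
v + (F/m)dt = (-0.6400, 1.4200, 0.4400)
gyro term ω×Iω = (0.1152, 0.0720, -0.0240)
α = I⁻¹(τ − ω×Iω) = (-1.4520, 0.7333, 3.6000)
new body rate ω' = (-1.1452, 1.2733, -0.8400)
Hamilton product q⊗(0,ω) = (-1.2000000, -1.2000000, 0.0000000, 1.0000000)
updated quaternion q' = (-0.0597, -0.0597, 0.9952, 0.0498)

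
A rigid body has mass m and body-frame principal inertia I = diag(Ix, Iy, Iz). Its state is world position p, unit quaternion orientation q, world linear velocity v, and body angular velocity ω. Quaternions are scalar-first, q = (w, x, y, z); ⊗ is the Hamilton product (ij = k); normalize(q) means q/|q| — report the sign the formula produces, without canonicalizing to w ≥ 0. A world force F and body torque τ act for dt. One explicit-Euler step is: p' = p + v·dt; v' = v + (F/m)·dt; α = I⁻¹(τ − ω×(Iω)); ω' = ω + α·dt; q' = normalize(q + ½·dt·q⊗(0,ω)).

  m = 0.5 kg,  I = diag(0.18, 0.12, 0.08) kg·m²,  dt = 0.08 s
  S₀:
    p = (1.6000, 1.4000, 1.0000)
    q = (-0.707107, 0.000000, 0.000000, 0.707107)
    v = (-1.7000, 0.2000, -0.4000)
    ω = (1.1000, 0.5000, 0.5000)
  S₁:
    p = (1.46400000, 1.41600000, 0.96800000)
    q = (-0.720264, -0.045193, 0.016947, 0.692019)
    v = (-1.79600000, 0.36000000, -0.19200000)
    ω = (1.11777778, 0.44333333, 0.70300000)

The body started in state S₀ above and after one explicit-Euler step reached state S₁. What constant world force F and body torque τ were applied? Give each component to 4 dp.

Δv = v₁−v₀ = (-0.09600000, 0.16000000, 0.20800000)
F = m·Δv/dt = (-0.6000, 1.0000, 1.3000)
ω₁ − ω₀ = (0.01777778, -0.05666667, 0.20300000)
τ = I·(Δω/dt) + ω₀×(Iω₀) = (0.0300, -0.0300, 0.1700)

F = (-0.6000, 1.0000, 1.3000)
τ = (0.0300, -0.0300, 0.1700)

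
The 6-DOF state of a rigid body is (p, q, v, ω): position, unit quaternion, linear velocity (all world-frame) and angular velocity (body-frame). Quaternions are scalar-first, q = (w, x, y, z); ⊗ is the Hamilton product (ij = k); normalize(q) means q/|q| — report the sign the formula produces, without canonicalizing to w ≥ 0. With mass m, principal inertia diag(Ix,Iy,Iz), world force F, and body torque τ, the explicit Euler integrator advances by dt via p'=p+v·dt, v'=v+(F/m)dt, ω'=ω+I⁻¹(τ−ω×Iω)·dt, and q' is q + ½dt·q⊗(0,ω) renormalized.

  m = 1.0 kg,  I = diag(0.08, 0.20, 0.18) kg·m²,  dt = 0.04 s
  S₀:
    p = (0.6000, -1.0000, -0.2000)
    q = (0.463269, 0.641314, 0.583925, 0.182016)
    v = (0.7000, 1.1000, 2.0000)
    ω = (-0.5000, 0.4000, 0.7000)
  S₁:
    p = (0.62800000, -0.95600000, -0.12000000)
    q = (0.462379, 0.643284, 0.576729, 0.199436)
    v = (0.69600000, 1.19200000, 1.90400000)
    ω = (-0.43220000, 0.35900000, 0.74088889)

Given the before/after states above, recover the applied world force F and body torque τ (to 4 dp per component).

rate change Δω = (0.06780000, -0.04100000, 0.04088889)
precession coupling = (-0.0056, 0.0350, -0.0240)
applied torque τ = (0.1300, -0.1700, 0.1600)
v₁ − v₀ = (-0.00400000, 0.09200000, -0.09600000)
m·(v₁−v₀)/dt = (-0.1000, 2.3000, -2.4000)

F = (-0.1000, 2.3000, -2.4000)
τ = (0.1300, -0.1700, 0.1600)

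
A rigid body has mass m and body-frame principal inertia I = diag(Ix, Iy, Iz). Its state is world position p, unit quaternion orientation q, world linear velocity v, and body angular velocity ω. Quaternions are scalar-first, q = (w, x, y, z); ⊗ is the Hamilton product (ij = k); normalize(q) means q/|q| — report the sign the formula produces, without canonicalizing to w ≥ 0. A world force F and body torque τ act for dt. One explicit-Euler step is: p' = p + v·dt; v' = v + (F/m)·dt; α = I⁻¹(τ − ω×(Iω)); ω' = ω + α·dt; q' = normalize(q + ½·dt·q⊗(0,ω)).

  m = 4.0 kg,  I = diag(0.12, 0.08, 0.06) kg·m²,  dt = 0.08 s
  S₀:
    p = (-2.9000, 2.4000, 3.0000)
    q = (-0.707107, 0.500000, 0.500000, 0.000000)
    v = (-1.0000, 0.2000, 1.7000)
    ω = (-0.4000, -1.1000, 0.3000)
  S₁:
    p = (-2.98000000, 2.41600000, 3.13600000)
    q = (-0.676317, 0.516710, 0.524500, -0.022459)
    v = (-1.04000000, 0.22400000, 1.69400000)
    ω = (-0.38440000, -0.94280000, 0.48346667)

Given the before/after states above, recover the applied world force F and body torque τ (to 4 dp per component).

F = (-2.0000, 1.2000, -0.3000)
τ = (0.0300, 0.1500, 0.1200)

rate change Δω = (0.01560000, 0.15720000, 0.18346667)
I·α + gyro = (0.0300, 0.1500, 0.1200)
velocity change Δv = (-0.04000000, 0.02400000, -0.00600000)
applied force F = (-2.0000, 1.2000, -0.3000)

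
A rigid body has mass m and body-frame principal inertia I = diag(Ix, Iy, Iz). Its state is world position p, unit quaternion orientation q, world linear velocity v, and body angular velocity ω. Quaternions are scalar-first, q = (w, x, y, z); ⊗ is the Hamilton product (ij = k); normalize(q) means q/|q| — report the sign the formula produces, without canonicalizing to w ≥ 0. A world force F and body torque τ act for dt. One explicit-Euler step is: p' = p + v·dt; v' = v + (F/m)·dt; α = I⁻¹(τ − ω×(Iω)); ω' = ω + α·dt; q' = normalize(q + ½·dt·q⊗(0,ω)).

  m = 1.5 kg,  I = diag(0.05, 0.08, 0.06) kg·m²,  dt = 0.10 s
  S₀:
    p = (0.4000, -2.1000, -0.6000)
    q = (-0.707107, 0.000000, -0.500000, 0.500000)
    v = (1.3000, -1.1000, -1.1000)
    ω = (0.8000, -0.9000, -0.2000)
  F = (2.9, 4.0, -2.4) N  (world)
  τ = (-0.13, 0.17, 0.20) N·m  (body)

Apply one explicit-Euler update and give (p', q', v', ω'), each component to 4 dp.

p' = (0.5300, -2.2100, -0.7100)
q' = (-0.7233, -0.0008, -0.4473, 0.5261)
v' = (1.4933, -0.8333, -1.2600)
ω' = (0.5472, -0.6895, 0.1693)

precession coupling ω×(Iω) = (-0.0036, 0.0016, -0.0216)
(τ − ω×Iω)/I = (-2.5280, 2.1050, 3.6933)
new body rate ω' = (0.5472, -0.6895, 0.1693)
q⊗(0,ω) = (-0.3500000, -0.0156856, 1.0363963, 0.5414214)
q + ½dt·q⊗(0,ω), renormalized = (-0.7233, -0.0008, -0.4473, 0.5261)
new position p' = (0.5300, -2.2100, -0.7100)
v' = v + a·dt = (1.4933, -0.8333, -1.2600)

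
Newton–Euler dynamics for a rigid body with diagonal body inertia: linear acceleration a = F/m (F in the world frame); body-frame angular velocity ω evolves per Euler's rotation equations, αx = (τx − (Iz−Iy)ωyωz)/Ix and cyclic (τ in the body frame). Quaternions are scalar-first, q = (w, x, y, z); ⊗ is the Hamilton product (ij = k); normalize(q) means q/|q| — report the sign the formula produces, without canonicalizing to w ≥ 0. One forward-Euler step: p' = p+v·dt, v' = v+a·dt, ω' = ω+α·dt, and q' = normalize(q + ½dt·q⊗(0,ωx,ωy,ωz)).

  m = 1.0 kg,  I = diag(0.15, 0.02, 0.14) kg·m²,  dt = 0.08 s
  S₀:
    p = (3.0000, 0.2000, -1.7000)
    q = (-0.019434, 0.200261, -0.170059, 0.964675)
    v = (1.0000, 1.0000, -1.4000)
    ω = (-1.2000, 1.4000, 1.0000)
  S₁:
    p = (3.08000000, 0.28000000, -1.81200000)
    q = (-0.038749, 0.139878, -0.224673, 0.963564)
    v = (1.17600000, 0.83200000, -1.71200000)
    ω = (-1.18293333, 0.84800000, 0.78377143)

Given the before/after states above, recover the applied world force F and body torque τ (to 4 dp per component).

rate change Δω = (0.01706667, -0.55200000, -0.21622857)
ω₀×(Iω₀) = (0.1680, -0.0120, 0.2184)
τ = I·(Δω/dt) + ω₀×(Iω₀) = (0.2000, -0.1500, -0.1600)
v₁ − v₀ = (0.17600000, -0.16800000, -0.31200000)
applied force F = (2.2000, -2.1000, -3.9000)

F = (2.2000, -2.1000, -3.9000)
τ = (0.2000, -0.1500, -0.1600)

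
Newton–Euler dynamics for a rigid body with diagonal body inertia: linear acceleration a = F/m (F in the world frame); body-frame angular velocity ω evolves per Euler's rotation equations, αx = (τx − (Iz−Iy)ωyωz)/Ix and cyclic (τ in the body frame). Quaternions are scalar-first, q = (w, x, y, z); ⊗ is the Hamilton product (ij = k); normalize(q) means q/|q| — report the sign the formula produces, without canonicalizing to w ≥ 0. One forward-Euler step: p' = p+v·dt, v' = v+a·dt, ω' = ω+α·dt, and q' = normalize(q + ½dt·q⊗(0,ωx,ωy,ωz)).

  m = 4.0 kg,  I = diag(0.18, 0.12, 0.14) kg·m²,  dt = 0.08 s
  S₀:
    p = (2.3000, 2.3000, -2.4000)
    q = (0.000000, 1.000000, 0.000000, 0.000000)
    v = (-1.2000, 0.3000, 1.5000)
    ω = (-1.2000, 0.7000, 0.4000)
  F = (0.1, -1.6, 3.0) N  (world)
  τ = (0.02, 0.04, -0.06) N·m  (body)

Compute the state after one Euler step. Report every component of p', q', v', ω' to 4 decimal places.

p' = (2.2040, 2.3240, -2.2800)
q' = (0.0479, 0.9983, -0.0160, 0.0280)
v' = (-1.1980, 0.2680, 1.5600)
ω' = (-1.1936, 0.7395, 0.3369)

linear accel F/m = (0.0250, -0.4000, 0.7500)
new position p' = (2.2040, 2.3240, -2.2800)
v + (F/m)dt = (-1.1980, 0.2680, 1.5600)
ω×(Iω) gyroscopic = (0.0056, -0.0192, 0.0504)
angular accel α = (0.0800, 0.4933, -0.7886)
new body rate ω' = (-1.1936, 0.7395, 0.3369)
2q̇ = q⊗(0,ω) = (1.2000000, 0.0000000, -0.4000000, 0.7000000)
q' = normalize(q + ½dt·q⊗(0,ω)) = (0.0479, 0.9983, -0.0160, 0.0280)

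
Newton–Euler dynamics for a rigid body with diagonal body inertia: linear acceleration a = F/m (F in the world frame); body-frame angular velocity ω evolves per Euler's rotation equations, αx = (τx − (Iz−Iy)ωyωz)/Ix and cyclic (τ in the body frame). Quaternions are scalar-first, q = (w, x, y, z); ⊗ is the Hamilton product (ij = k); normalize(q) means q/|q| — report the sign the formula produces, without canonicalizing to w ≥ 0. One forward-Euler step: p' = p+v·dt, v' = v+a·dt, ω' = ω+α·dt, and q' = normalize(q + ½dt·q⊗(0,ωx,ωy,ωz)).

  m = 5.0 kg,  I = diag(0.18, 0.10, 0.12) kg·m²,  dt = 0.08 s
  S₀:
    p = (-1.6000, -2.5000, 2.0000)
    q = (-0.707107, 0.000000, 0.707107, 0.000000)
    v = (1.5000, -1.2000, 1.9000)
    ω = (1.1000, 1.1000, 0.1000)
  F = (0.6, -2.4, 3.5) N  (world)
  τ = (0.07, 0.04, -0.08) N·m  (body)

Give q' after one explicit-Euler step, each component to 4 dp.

q' = (-0.7368, -0.0282, 0.6747, -0.0339)

q⊗(0,ω) = (-0.7778177, -0.7071070, -0.7778177, -0.8485284)
q + ½dt·q⊗(0,ω), renormalized = (-0.7368, -0.0282, 0.6747, -0.0339)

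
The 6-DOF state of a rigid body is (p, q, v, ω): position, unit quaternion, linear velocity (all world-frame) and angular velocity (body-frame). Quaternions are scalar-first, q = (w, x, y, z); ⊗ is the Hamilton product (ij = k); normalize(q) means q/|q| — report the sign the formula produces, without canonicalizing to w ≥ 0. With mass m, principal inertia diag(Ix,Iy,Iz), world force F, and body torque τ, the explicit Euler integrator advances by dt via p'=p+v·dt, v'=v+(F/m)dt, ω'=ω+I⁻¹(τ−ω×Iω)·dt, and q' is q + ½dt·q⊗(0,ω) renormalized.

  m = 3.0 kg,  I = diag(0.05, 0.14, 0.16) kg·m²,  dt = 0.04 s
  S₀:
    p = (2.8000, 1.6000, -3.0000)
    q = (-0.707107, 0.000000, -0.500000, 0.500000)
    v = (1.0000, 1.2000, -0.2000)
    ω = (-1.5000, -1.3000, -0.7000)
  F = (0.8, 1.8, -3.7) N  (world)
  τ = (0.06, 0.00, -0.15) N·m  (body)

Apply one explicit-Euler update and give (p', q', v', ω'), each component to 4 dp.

p' = (2.8400, 1.6480, -3.0080)
q' = (-0.7125, 0.0412, -0.4962, 0.4945)
v' = (1.0107, 1.2240, -0.2493)
ω' = (-1.4666, -1.2670, -0.7814)

angular accel α = (0.8360, 0.8250, -2.0344)
ω + α·dt = (-1.4666, -1.2670, -0.7814)
Hamilton product q⊗(0,ω) = (-0.3000000, 2.0606605, 0.1692391, -0.2550251)
q + ½dt·q⊗(0,ω), renormalized = (-0.7125, 0.0412, -0.4962, 0.4945)
a = (0.2667, 0.6000, -1.2333)
p + v·dt = (2.8400, 1.6480, -3.0080)
new velocity v' = (1.0107, 1.2240, -0.2493)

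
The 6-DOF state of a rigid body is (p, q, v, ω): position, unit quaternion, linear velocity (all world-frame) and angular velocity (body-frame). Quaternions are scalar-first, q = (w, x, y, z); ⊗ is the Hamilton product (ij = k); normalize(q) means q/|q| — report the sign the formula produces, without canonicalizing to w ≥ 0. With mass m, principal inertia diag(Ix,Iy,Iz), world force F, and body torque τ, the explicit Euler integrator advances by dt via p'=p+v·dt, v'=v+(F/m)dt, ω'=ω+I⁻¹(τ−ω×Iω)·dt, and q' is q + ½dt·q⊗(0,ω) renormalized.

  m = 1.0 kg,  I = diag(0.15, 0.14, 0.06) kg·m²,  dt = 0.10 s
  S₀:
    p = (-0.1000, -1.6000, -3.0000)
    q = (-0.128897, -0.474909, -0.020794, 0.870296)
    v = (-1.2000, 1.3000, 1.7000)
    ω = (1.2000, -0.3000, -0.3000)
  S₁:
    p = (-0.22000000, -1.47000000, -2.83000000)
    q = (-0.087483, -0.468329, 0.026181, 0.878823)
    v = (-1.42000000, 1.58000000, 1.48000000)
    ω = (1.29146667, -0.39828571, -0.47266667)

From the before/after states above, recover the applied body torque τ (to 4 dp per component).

τ = (0.1300, -0.1700, -0.1000)

Δω = ω₁−ω₀ = (0.09146667, -0.09828571, -0.17266667)
I·α + gyro = (0.1300, -0.1700, -0.1000)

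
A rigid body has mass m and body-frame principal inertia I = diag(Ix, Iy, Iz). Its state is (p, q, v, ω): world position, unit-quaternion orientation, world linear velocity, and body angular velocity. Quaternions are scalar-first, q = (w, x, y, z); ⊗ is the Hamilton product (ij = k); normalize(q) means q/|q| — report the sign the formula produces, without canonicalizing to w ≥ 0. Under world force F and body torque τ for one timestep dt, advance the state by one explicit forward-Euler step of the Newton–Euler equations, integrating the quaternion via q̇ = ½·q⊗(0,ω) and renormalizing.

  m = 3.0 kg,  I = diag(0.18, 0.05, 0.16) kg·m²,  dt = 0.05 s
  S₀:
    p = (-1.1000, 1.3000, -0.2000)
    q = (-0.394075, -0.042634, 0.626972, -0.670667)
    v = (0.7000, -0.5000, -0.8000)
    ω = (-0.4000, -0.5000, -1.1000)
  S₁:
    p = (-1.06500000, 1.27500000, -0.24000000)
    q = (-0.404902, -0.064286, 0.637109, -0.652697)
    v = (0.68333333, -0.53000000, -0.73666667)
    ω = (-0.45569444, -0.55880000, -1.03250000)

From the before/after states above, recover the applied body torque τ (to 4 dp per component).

rate change Δω = (-0.05569444, -0.05880000, 0.06750000)
ω₀×(Iω₀) = (0.0605, 0.0088, -0.0260)
applied torque τ = (-0.1400, -0.0500, 0.1900)

τ = (-0.1400, -0.0500, 0.1900)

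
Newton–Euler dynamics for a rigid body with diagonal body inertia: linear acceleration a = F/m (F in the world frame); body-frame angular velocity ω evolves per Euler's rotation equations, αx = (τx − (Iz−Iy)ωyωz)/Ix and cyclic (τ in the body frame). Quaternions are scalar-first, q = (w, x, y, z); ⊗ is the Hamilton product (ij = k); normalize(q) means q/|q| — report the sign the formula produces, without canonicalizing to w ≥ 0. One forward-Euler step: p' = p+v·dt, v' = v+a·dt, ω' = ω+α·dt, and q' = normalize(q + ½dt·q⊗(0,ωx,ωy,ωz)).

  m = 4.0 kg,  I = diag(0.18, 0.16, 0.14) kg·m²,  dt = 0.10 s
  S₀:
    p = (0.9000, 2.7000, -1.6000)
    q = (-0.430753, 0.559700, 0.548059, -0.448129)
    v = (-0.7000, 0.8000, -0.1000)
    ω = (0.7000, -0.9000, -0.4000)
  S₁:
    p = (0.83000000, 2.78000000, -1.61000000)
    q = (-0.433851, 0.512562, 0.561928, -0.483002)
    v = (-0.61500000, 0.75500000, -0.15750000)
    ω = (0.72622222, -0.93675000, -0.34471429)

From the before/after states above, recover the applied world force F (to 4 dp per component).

velocity change Δv = (0.08500000, -0.04500000, -0.05750000)
m·(v₁−v₀)/dt = (3.4000, -1.8000, -2.3000)

F = (3.4000, -1.8000, -2.3000)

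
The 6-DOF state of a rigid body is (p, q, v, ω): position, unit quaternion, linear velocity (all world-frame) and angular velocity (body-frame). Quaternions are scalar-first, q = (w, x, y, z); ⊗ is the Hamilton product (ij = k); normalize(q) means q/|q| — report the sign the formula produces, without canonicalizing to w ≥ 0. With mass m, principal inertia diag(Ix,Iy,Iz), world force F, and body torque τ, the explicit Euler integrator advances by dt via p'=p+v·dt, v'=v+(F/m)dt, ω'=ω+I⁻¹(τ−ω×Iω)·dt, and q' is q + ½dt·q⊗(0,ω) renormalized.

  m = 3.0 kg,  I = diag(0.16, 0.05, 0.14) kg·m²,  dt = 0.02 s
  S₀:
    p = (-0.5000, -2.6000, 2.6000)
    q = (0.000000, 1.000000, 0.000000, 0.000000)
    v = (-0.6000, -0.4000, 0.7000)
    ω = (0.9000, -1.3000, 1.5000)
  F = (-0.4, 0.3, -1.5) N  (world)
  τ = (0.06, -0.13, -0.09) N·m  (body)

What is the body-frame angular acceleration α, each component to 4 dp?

precession coupling ω×(Iω) = (-0.1755, 0.0270, 0.1287)
angular accel α = (1.4719, -3.1400, -1.5621)

α = (1.4719, -3.1400, -1.5621)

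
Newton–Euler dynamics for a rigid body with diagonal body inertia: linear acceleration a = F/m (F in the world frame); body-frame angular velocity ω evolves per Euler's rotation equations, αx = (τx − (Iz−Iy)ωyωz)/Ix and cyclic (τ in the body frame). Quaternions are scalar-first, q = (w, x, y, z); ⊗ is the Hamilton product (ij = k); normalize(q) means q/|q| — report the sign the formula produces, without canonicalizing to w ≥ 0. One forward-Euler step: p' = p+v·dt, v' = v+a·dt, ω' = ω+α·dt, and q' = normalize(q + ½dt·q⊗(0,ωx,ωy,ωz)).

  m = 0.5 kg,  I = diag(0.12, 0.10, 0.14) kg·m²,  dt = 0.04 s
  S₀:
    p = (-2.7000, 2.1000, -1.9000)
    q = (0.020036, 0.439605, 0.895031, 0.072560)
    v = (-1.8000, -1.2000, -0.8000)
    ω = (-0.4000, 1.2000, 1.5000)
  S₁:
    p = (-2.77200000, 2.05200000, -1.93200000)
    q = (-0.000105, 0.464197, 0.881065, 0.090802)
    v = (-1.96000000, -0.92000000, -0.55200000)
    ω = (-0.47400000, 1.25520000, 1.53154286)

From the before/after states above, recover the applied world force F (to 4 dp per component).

Δv = v₁−v₀ = (-0.16000000, 0.28000000, 0.24800000)
F = m·Δv/dt = (-2.0000, 3.5000, 3.1000)

F = (-2.0000, 3.5000, 3.1000)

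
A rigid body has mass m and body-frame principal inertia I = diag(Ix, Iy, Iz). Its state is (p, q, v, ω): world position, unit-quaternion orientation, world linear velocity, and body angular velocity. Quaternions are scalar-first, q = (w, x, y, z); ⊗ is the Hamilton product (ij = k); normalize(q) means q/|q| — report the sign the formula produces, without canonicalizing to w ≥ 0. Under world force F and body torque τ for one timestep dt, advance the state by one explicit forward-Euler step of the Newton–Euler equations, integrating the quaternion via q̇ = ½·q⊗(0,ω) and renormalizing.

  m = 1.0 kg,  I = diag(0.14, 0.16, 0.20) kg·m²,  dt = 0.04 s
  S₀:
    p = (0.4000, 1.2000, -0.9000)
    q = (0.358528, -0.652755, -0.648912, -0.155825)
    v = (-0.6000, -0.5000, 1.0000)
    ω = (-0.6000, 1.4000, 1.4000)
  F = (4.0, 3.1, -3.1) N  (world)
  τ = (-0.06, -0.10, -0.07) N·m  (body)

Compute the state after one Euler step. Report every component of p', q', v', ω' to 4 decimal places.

a = (4.0000, 3.1000, -3.1000)
p' = p + v·dt = (0.3760, 1.1800, -0.8600)
new velocity v' = (-0.4400, -0.3760, 0.8760)
(τ − ω×Iω)/I = (-0.9886, -0.9400, -0.2660)
ω' = ω + α·dt = (-0.6395, 1.3624, 1.3894)
Hamilton product q⊗(0,ω) = (0.7349788, -0.9054386, 1.5092912, -0.8012650)
updated quaternion q' = (0.3729, -0.6703, -0.6182, -0.1717)

p' = (0.3760, 1.1800, -0.8600)
q' = (0.3729, -0.6703, -0.6182, -0.1717)
v' = (-0.4400, -0.3760, 0.8760)
ω' = (-0.6395, 1.3624, 1.3894)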